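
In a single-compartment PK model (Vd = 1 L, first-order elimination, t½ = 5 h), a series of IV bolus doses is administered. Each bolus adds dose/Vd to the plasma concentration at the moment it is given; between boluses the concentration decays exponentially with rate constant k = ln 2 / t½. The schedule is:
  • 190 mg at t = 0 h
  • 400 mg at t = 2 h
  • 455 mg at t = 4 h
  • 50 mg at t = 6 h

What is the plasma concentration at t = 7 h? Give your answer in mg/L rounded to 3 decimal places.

k = ln 2 / 5 = 0.13863 per h
Dose 1 (190 mg at t=0 h): 190·exp(−0.13863·7) = 71.997 mg/L
Dose 2 (400 mg at t=2 h): 400·exp(−0.13863·5) = 200.000 mg/L
Dose 3 (455 mg at t=4 h): 455·exp(−0.13863·3) = 300.188 mg/L
Dose 4 (50 mg at t=6 h): 50·exp(−0.13863·1) = 43.528 mg/L
C(7) = 71.997 + 200.000 + 300.188 + 43.528 = 615.712 mg/L

615.712 mg/L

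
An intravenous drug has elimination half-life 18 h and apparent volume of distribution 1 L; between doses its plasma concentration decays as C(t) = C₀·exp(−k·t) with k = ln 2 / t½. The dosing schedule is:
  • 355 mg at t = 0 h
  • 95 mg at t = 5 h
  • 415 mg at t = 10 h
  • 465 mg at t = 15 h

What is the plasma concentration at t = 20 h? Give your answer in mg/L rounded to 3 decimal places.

883.584 mg/L

k = ln 2 / 18 = 0.03851 per h
Dose 1 (355 mg at t=0 h): 355·exp(−0.03851·20) = 164.343 mg/L
Dose 2 (95 mg at t=5 h): 95·exp(−0.03851·15) = 53.317 mg/L
Dose 3 (415 mg at t=10 h): 415·exp(−0.03851·10) = 282.364 mg/L
Dose 4 (465 mg at t=15 h): 465·exp(−0.03851·5) = 383.560 mg/L
C(20) = 164.343 + 53.317 + 282.364 + 383.560 = 883.584 mg/L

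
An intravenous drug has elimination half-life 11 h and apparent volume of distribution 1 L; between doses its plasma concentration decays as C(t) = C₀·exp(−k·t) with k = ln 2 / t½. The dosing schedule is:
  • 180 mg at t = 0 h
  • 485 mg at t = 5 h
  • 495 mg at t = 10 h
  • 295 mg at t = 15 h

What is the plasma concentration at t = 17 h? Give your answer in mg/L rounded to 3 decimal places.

k = ln 2 / 11 = 0.06301 per h
Dose 1 (180 mg at t=0 h): 180·exp(−0.06301·17) = 61.666 mg/L
Dose 2 (485 mg at t=5 h): 485·exp(−0.06301·12) = 227.691 mg/L
Dose 3 (495 mg at t=10 h): 495·exp(−0.06301·7) = 318.450 mg/L
Dose 4 (295 mg at t=15 h): 295·exp(−0.06301·2) = 260.069 mg/L
C(17) = 61.666 + 227.691 + 318.450 + 260.069 = 867.876 mg/L

867.876 mg/L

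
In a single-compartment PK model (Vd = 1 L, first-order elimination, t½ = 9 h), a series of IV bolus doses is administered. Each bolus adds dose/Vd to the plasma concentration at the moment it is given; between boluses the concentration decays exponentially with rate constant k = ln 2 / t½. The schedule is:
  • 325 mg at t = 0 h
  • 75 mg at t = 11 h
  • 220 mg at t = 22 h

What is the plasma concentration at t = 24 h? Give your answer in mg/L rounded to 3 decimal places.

267.335 mg/L

k = ln 2 / 9 = 0.07702 per h
Dose 1 (325 mg at t=0 h): 325·exp(−0.07702·24) = 51.184 mg/L
Dose 2 (75 mg at t=11 h): 75·exp(−0.07702·13) = 27.558 mg/L
Dose 3 (220 mg at t=22 h): 220·exp(−0.07702·2) = 188.594 mg/L
C(24) = 51.184 + 27.558 + 188.594 = 267.335 mg/L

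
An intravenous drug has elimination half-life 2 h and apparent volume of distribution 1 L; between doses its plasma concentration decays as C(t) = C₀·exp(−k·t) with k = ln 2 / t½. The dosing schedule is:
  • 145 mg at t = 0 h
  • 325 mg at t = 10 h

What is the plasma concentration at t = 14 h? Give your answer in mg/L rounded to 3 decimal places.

k = ln 2 / 2 = 0.34657 per h
Dose 1 (145 mg at t=0 h): 145·exp(−0.34657·14) = 1.133 mg/L
Dose 2 (325 mg at t=10 h): 325·exp(−0.34657·4) = 81.250 mg/L
C(14) = 1.133 + 81.250 = 82.383 mg/L

82.383 mg/L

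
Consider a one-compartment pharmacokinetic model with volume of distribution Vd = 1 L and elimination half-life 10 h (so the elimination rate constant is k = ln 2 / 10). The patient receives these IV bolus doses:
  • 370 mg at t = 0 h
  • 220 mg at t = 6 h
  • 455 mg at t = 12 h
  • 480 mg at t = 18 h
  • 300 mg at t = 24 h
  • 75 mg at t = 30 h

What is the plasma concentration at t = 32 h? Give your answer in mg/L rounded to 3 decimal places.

k = ln 2 / 10 = 0.06931 per h
Dose 1 (370 mg at t=0 h): 370·exp(−0.06931·32) = 40.263 mg/L
Dose 2 (220 mg at t=6 h): 220·exp(−0.06931·26) = 36.286 mg/L
Dose 3 (455 mg at t=12 h): 455·exp(−0.06931·20) = 113.750 mg/L
Dose 4 (480 mg at t=18 h): 480·exp(−0.06931·14) = 181.886 mg/L
Dose 5 (300 mg at t=24 h): 300·exp(−0.06931·8) = 172.305 mg/L
Dose 6 (75 mg at t=30 h): 75·exp(−0.06931·2) = 65.291 mg/L
C(32) = 40.263 + 36.286 + 113.750 + 181.886 + 172.305 + 65.291 = 609.781 mg/L

609.781 mg/L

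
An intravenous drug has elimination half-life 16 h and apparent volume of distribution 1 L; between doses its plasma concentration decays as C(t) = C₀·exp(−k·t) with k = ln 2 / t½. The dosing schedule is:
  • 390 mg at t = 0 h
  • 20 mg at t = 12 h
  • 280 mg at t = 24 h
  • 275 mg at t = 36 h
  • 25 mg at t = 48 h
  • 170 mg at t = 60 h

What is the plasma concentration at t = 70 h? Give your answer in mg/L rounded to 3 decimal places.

k = ln 2 / 16 = 0.04332 per h
Dose 1 (390 mg at t=0 h): 390·exp(−0.04332·70) = 18.796 mg/L
Dose 2 (20 mg at t=12 h): 20·exp(−0.04332·58) = 1.621 mg/L
Dose 3 (280 mg at t=24 h): 280·exp(−0.04332·46) = 38.168 mg/L
Dose 4 (275 mg at t=36 h): 275·exp(−0.04332·34) = 63.044 mg/L
Dose 5 (25 mg at t=48 h): 25·exp(−0.04332·22) = 9.639 mg/L
Dose 6 (170 mg at t=60 h): 170·exp(−0.04332·10) = 110.231 mg/L
C(70) = 18.796 + 1.621 + 38.168 + 63.044 + 9.639 + 110.231 = 241.499 mg/L

241.499 mg/L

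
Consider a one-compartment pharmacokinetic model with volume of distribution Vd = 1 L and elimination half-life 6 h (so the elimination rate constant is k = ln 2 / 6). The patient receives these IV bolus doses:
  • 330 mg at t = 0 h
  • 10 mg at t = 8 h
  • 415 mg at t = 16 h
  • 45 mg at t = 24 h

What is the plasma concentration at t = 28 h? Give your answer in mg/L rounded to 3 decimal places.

k = ln 2 / 6 = 0.11552 per h
Dose 1 (330 mg at t=0 h): 330·exp(−0.11552·28) = 12.993 mg/L
Dose 2 (10 mg at t=8 h): 10·exp(−0.11552·20) = 0.992 mg/L
Dose 3 (415 mg at t=16 h): 415·exp(−0.11552·12) = 103.750 mg/L
Dose 4 (45 mg at t=24 h): 45·exp(−0.11552·4) = 28.348 mg/L
C(28) = 12.993 + 0.992 + 103.750 + 28.348 = 146.083 mg/L

146.083 mg/L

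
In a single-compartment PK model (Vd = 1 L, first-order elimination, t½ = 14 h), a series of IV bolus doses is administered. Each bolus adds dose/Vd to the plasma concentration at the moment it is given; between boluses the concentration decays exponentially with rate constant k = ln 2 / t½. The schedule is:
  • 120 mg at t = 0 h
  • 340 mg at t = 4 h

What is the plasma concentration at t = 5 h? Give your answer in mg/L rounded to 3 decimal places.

417.261 mg/L

k = ln 2 / 14 = 0.04951 per h
Dose 1 (120 mg at t=0 h): 120·exp(−0.04951·5) = 93.685 mg/L
Dose 2 (340 mg at t=4 h): 340·exp(−0.04951·1) = 323.576 mg/L
C(5) = 93.685 + 323.576 = 417.261 mg/L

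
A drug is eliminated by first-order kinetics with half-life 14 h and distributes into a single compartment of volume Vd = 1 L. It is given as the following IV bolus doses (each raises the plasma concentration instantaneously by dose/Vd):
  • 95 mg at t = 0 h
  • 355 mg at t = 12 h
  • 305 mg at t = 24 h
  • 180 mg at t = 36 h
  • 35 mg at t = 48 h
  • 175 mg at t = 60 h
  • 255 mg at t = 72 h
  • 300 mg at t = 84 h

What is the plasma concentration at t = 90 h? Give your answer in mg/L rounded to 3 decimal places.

404.100 mg/L

k = ln 2 / 14 = 0.04951 per h
Dose 1 (95 mg at t=0 h): 95·exp(−0.04951·90) = 1.103 mg/L
Dose 2 (355 mg at t=12 h): 355·exp(−0.04951·78) = 7.466 mg/L
Dose 3 (305 mg at t=24 h): 305·exp(−0.04951·66) = 11.619 mg/L
Dose 4 (180 mg at t=36 h): 180·exp(−0.04951·54) = 12.421 mg/L
Dose 5 (35 mg at t=48 h): 35·exp(−0.04951·42) = 4.375 mg/L
Dose 6 (175 mg at t=60 h): 175·exp(−0.04951·30) = 39.625 mg/L
Dose 7 (255 mg at t=72 h): 255·exp(−0.04951·18) = 104.593 mg/L
Dose 8 (300 mg at t=84 h): 300·exp(−0.04951·6) = 222.899 mg/L
C(90) = 1.103 + 7.466 + 11.619 + 12.421 + 4.375 + 39.625 + 104.593 + 222.899 = 404.100 mg/L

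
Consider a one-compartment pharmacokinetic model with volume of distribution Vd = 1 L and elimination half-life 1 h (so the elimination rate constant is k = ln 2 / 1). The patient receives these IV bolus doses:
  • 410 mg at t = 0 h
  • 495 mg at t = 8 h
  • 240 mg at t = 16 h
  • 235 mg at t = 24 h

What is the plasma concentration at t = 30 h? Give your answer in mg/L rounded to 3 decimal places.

k = ln 2 / 1 = 0.69315 per h
Dose 1 (410 mg at t=0 h): 410·exp(−0.69315·30) = 0.000 mg/L
Dose 2 (495 mg at t=8 h): 495·exp(−0.69315·22) = 0.000 mg/L
Dose 3 (240 mg at t=16 h): 240·exp(−0.69315·14) = 0.015 mg/L
Dose 4 (235 mg at t=24 h): 235·exp(−0.69315·6) = 3.672 mg/L
C(30) = 0.000 + 0.000 + 0.015 + 3.672 = 3.687 mg/L

3.687 mg/L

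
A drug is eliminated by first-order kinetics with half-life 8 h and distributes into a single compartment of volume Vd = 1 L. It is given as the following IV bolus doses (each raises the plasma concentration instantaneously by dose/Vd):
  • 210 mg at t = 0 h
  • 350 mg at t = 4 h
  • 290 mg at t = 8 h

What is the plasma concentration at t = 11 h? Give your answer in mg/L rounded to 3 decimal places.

k = ln 2 / 8 = 0.08664 per h
Dose 1 (210 mg at t=0 h): 210·exp(−0.08664·11) = 80.966 mg/L
Dose 2 (350 mg at t=4 h): 350·exp(−0.08664·7) = 190.839 mg/L
Dose 3 (290 mg at t=8 h): 290·exp(−0.08664·3) = 223.621 mg/L
C(11) = 80.966 + 190.839 + 223.621 = 495.425 mg/L

495.425 mg/L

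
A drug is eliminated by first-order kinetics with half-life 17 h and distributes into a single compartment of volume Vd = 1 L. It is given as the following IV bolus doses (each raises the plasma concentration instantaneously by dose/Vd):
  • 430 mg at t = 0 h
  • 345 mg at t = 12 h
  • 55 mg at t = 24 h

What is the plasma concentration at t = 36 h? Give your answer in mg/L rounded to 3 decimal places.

262.469 mg/L

k = ln 2 / 17 = 0.04077 per h
Dose 1 (430 mg at t=0 h): 430·exp(−0.04077·36) = 99.082 mg/L
Dose 2 (345 mg at t=12 h): 345·exp(−0.04077·24) = 129.669 mg/L
Dose 3 (55 mg at t=24 h): 55·exp(−0.04077·12) = 33.719 mg/L
C(36) = 99.082 + 129.669 + 33.719 = 262.469 mg/L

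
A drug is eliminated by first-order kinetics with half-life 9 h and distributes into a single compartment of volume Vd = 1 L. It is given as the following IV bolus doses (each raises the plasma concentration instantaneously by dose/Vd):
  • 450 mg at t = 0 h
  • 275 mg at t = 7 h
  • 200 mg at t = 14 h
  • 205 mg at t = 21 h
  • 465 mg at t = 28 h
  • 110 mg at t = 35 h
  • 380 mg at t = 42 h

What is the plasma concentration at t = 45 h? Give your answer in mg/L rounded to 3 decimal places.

k = ln 2 / 9 = 0.07702 per h
Dose 1 (450 mg at t=0 h): 450·exp(−0.07702·45) = 14.062 mg/L
Dose 2 (275 mg at t=7 h): 275·exp(−0.07702·38) = 14.734 mg/L
Dose 3 (200 mg at t=14 h): 200·exp(−0.07702·31) = 18.372 mg/L
Dose 4 (205 mg at t=21 h): 205·exp(−0.07702·24) = 32.285 mg/L
Dose 5 (465 mg at t=28 h): 465·exp(−0.07702·17) = 125.557 mg/L
Dose 6 (110 mg at t=35 h): 110·exp(−0.07702·10) = 50.923 mg/L
Dose 7 (380 mg at t=42 h): 380·exp(−0.07702·3) = 301.606 mg/L
C(45) = 14.062 + 14.734 + 18.372 + 32.285 + 125.557 + 50.923 + 301.606 = 557.540 mg/L

557.540 mg/L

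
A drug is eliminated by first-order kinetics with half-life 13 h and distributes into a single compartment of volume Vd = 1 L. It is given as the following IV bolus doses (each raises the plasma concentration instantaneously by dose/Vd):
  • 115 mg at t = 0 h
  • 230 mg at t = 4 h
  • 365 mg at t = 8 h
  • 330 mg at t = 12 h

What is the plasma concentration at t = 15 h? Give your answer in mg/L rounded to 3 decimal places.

k = ln 2 / 13 = 0.05332 per h
Dose 1 (115 mg at t=0 h): 115·exp(−0.05332·15) = 51.684 mg/L
Dose 2 (230 mg at t=4 h): 230·exp(−0.05332·11) = 127.941 mg/L
Dose 3 (365 mg at t=8 h): 365·exp(−0.05332·7) = 251.304 mg/L
Dose 4 (330 mg at t=12 h): 330·exp(−0.05332·3) = 281.220 mg/L
C(15) = 51.684 + 127.941 + 251.304 + 281.220 = 712.149 mg/L

712.149 mg/L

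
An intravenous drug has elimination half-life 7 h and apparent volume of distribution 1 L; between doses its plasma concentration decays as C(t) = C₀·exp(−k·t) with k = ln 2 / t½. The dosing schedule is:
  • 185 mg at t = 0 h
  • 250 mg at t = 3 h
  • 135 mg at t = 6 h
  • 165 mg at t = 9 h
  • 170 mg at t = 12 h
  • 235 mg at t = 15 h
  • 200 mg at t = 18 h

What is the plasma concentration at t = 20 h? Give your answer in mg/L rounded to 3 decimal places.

545.525 mg/L

k = ln 2 / 7 = 0.09902 per h
Dose 1 (185 mg at t=0 h): 185·exp(−0.09902·20) = 25.532 mg/L
Dose 2 (250 mg at t=3 h): 250·exp(−0.09902·17) = 46.437 mg/L
Dose 3 (135 mg at t=6 h): 135·exp(−0.09902·14) = 33.750 mg/L
Dose 4 (165 mg at t=9 h): 165·exp(−0.09902·11) = 55.518 mg/L
Dose 5 (170 mg at t=12 h): 170·exp(−0.09902·8) = 76.987 mg/L
Dose 6 (235 mg at t=15 h): 235·exp(−0.09902·5) = 143.234 mg/L
Dose 7 (200 mg at t=18 h): 200·exp(−0.09902·2) = 164.067 mg/L
C(20) = 25.532 + 46.437 + 33.750 + 55.518 + 76.987 + 143.234 + 164.067 = 545.525 mg/L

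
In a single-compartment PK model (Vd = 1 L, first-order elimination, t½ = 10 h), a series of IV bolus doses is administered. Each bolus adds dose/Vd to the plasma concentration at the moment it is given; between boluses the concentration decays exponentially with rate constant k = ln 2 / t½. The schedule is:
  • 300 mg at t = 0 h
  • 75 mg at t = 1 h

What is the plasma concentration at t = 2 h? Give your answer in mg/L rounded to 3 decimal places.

k = ln 2 / 10 = 0.06931 per h
Dose 1 (300 mg at t=0 h): 300·exp(−0.06931·2) = 261.165 mg/L
Dose 2 (75 mg at t=1 h): 75·exp(−0.06931·1) = 69.977 mg/L
C(2) = 261.165 + 69.977 = 331.143 mg/L

331.143 mg/L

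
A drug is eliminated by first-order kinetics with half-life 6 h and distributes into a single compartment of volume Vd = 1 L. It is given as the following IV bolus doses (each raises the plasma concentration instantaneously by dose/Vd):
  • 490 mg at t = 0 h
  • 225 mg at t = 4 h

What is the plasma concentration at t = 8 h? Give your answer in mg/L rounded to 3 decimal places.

336.198 mg/L

k = ln 2 / 6 = 0.11552 per h
Dose 1 (490 mg at t=0 h): 490·exp(−0.11552·8) = 194.457 mg/L
Dose 2 (225 mg at t=4 h): 225·exp(−0.11552·4) = 141.741 mg/L
C(8) = 194.457 + 141.741 = 336.198 mg/L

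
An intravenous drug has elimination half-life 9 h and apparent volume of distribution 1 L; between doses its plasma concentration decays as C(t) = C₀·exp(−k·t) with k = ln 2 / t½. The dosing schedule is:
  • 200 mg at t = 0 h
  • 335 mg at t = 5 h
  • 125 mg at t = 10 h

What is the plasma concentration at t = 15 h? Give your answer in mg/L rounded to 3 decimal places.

k = ln 2 / 9 = 0.07702 per h
Dose 1 (200 mg at t=0 h): 200·exp(−0.07702·15) = 62.996 mg/L
Dose 2 (335 mg at t=5 h): 335·exp(−0.07702·10) = 155.084 mg/L
Dose 3 (125 mg at t=10 h): 125·exp(−0.07702·5) = 85.049 mg/L
C(15) = 62.996 + 155.084 + 85.049 = 303.129 mg/L

303.129 mg/L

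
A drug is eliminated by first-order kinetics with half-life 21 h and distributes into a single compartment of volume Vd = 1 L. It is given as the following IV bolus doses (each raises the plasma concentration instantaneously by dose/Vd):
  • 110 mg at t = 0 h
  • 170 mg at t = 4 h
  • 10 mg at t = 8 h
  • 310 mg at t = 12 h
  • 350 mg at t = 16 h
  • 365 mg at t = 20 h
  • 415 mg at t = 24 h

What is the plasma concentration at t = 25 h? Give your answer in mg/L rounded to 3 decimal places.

k = ln 2 / 21 = 0.03301 per h
Dose 1 (110 mg at t=0 h): 110·exp(−0.03301·25) = 48.197 mg/L
Dose 2 (170 mg at t=4 h): 170·exp(−0.03301·21) = 85.000 mg/L
Dose 3 (10 mg at t=8 h): 10·exp(−0.03301·17) = 5.706 mg/L
Dose 4 (310 mg at t=12 h): 310·exp(−0.03301·13) = 201.841 mg/L
Dose 5 (350 mg at t=16 h): 350·exp(−0.03301·9) = 260.049 mg/L
Dose 6 (365 mg at t=20 h): 365·exp(−0.03301·5) = 309.470 mg/L
Dose 7 (415 mg at t=24 h): 415·exp(−0.03301·1) = 401.526 mg/L
C(25) = 48.197 + 85.000 + 5.706 + 201.841 + 260.049 + 309.470 + 401.526 = 1311.789 mg/L

1311.789 mg/L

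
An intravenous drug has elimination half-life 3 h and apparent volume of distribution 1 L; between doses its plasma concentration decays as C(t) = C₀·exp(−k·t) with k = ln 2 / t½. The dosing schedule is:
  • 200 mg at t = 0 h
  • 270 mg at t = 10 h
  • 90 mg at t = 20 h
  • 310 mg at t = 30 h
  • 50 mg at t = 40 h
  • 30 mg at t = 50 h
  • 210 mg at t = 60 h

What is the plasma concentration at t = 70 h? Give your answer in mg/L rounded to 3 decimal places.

21.210 mg/L

k = ln 2 / 3 = 0.23105 per h
Dose 1 (200 mg at t=0 h): 200·exp(−0.23105·70) = 0.000 mg/L
Dose 2 (270 mg at t=10 h): 270·exp(−0.23105·60) = 0.000 mg/L
Dose 3 (90 mg at t=20 h): 90·exp(−0.23105·50) = 0.001 mg/L
Dose 4 (310 mg at t=30 h): 310·exp(−0.23105·40) = 0.030 mg/L
Dose 5 (50 mg at t=40 h): 50·exp(−0.23105·30) = 0.049 mg/L
Dose 6 (30 mg at t=50 h): 30·exp(−0.23105·20) = 0.295 mg/L
Dose 7 (210 mg at t=60 h): 210·exp(−0.23105·10) = 20.835 mg/L
C(70) = 0.000 + 0.000 + 0.001 + 0.030 + 0.049 + 0.295 + 20.835 = 21.210 mg/L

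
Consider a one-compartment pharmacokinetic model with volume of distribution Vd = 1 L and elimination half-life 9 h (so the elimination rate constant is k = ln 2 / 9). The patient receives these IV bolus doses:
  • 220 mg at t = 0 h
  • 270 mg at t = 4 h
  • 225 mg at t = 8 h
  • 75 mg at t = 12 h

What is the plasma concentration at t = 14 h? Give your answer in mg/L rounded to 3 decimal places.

k = ln 2 / 9 = 0.07702 per h
Dose 1 (220 mg at t=0 h): 220·exp(−0.07702·14) = 74.843 mg/L
Dose 2 (270 mg at t=4 h): 270·exp(−0.07702·10) = 124.993 mg/L
Dose 3 (225 mg at t=8 h): 225·exp(−0.07702·6) = 141.741 mg/L
Dose 4 (75 mg at t=12 h): 75·exp(−0.07702·2) = 64.293 mg/L
C(14) = 74.843 + 124.993 + 141.741 + 64.293 = 405.871 mg/L

405.871 mg/L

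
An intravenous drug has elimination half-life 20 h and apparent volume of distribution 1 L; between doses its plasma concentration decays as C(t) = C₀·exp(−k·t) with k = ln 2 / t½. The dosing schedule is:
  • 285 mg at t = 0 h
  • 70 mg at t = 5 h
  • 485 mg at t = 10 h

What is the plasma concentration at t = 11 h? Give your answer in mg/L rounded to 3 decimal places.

719.998 mg/L

k = ln 2 / 20 = 0.03466 per h
Dose 1 (285 mg at t=0 h): 285·exp(−0.03466·11) = 194.661 mg/L
Dose 2 (70 mg at t=5 h): 70·exp(−0.03466·6) = 56.858 mg/L
Dose 3 (485 mg at t=10 h): 485·exp(−0.03466·1) = 468.479 mg/L
C(11) = 194.661 + 56.858 + 468.479 = 719.998 mg/L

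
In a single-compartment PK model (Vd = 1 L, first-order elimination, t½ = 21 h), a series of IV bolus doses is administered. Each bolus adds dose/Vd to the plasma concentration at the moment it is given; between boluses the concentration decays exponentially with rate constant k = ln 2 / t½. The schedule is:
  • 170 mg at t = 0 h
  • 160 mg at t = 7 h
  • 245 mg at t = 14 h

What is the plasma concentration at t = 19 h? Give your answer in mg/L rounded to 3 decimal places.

406.199 mg/L

k = ln 2 / 21 = 0.03301 per h
Dose 1 (170 mg at t=0 h): 170·exp(−0.03301·19) = 90.801 mg/L
Dose 2 (160 mg at t=7 h): 160·exp(−0.03301·12) = 107.672 mg/L
Dose 3 (245 mg at t=14 h): 245·exp(−0.03301·5) = 207.727 mg/L
C(19) = 90.801 + 107.672 + 207.727 = 406.199 mg/L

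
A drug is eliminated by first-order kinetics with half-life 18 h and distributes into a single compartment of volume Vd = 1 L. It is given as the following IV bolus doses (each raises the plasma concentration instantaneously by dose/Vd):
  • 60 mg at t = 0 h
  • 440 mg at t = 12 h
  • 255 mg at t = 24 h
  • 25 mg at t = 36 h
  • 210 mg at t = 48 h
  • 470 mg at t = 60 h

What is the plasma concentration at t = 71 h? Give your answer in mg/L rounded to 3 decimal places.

k = ln 2 / 18 = 0.03851 per h
Dose 1 (60 mg at t=0 h): 60·exp(−0.03851·71) = 3.897 mg/L
Dose 2 (440 mg at t=12 h): 440·exp(−0.03851·59) = 45.367 mg/L
Dose 3 (255 mg at t=24 h): 255·exp(−0.03851·47) = 41.737 mg/L
Dose 4 (25 mg at t=36 h): 25·exp(−0.03851·35) = 6.495 mg/L
Dose 5 (210 mg at t=48 h): 210·exp(−0.03851·23) = 86.610 mg/L
Dose 6 (470 mg at t=60 h): 470·exp(−0.03851·11) = 307.705 mg/L
C(71) = 3.897 + 45.367 + 41.737 + 6.495 + 86.610 + 307.705 = 491.812 mg/L

491.812 mg/L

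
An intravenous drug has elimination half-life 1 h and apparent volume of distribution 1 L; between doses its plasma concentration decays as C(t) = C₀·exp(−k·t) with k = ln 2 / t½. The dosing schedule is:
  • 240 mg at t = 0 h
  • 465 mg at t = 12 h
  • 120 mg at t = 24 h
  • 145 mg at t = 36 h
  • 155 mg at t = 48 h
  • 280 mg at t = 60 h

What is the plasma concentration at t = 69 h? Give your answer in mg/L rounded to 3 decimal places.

k = ln 2 / 1 = 0.69315 per h
Dose 1 (240 mg at t=0 h): 240·exp(−0.69315·69) = 0.000 mg/L
Dose 2 (465 mg at t=12 h): 465·exp(−0.69315·57) = 0.000 mg/L
Dose 3 (120 mg at t=24 h): 120·exp(−0.69315·45) = 0.000 mg/L
Dose 4 (145 mg at t=36 h): 145·exp(−0.69315·33) = 0.000 mg/L
Dose 5 (155 mg at t=48 h): 155·exp(−0.69315·21) = 0.000 mg/L
Dose 6 (280 mg at t=60 h): 280·exp(−0.69315·9) = 0.547 mg/L
C(69) = 0.000 + 0.000 + 0.000 + 0.000 + 0.000 + 0.547 = 0.547 mg/L

0.547 mg/L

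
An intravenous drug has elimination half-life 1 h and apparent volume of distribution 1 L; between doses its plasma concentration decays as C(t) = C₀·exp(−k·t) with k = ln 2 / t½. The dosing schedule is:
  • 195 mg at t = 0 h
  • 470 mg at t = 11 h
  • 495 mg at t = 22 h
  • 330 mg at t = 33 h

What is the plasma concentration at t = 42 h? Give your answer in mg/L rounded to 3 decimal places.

0.645 mg/L

k = ln 2 / 1 = 0.69315 per h
Dose 1 (195 mg at t=0 h): 195·exp(−0.69315·42) = 0.000 mg/L
Dose 2 (470 mg at t=11 h): 470·exp(−0.69315·31) = 0.000 mg/L
Dose 3 (495 mg at t=22 h): 495·exp(−0.69315·20) = 0.000 mg/L
Dose 4 (330 mg at t=33 h): 330·exp(−0.69315·9) = 0.645 mg/L
C(42) = 0.000 + 0.000 + 0.000 + 0.645 = 0.645 mg/L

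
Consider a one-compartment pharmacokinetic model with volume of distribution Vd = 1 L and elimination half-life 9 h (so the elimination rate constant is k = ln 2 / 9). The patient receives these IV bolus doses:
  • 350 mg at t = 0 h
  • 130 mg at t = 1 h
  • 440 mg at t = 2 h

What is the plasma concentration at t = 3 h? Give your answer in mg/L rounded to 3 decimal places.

796.622 mg/L

k = ln 2 / 9 = 0.07702 per h
Dose 1 (350 mg at t=0 h): 350·exp(−0.07702·3) = 277.795 mg/L
Dose 2 (130 mg at t=1 h): 130·exp(−0.07702·2) = 111.442 mg/L
Dose 3 (440 mg at t=2 h): 440·exp(−0.07702·1) = 407.385 mg/L
C(3) = 277.795 + 111.442 + 407.385 = 796.622 mg/L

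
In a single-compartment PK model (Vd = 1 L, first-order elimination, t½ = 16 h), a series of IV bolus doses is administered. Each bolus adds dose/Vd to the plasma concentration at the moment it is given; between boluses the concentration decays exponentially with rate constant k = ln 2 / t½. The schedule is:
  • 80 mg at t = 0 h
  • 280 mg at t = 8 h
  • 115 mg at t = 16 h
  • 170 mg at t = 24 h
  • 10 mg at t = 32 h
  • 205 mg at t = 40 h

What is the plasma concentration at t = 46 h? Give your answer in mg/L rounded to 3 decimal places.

k = ln 2 / 16 = 0.04332 per h
Dose 1 (80 mg at t=0 h): 80·exp(−0.04332·46) = 10.905 mg/L
Dose 2 (280 mg at t=8 h): 280·exp(−0.04332·38) = 53.977 mg/L
Dose 3 (115 mg at t=16 h): 115·exp(−0.04332·30) = 31.352 mg/L
Dose 4 (170 mg at t=24 h): 170·exp(−0.04332·22) = 65.544 mg/L
Dose 5 (10 mg at t=32 h): 10·exp(−0.04332·14) = 5.453 mg/L
Dose 6 (205 mg at t=40 h): 205·exp(−0.04332·6) = 158.077 mg/L
C(46) = 10.905 + 53.977 + 31.352 + 65.544 + 5.453 + 158.077 = 325.308 mg/L

325.308 mg/L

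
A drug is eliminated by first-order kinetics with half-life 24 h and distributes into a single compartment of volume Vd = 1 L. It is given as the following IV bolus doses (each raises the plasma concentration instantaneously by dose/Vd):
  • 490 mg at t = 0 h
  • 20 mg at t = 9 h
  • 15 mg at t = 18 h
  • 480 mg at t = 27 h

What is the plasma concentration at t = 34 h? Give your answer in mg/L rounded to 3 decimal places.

k = ln 2 / 24 = 0.02888 per h
Dose 1 (490 mg at t=0 h): 490·exp(−0.02888·34) = 183.543 mg/L
Dose 2 (20 mg at t=9 h): 20·exp(−0.02888·25) = 9.715 mg/L
Dose 3 (15 mg at t=18 h): 15·exp(−0.02888·16) = 9.449 mg/L
Dose 4 (480 mg at t=27 h): 480·exp(−0.02888·7) = 392.140 mg/L
C(34) = 183.543 + 9.715 + 9.449 + 392.140 = 594.847 mg/L

594.847 mg/L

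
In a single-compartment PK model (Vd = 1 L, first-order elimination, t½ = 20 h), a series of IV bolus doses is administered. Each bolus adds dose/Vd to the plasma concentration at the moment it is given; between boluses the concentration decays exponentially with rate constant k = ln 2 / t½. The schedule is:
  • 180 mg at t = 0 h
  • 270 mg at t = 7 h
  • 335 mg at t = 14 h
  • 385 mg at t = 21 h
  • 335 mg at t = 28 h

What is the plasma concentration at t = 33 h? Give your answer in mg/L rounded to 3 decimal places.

876.122 mg/L

k = ln 2 / 20 = 0.03466 per h
Dose 1 (180 mg at t=0 h): 180·exp(−0.03466·33) = 57.355 mg/L
Dose 2 (270 mg at t=7 h): 270·exp(−0.03466·26) = 109.654 mg/L
Dose 3 (335 mg at t=14 h): 335·exp(−0.03466·19) = 173.407 mg/L
Dose 4 (385 mg at t=21 h): 385·exp(−0.03466·12) = 254.005 mg/L
Dose 5 (335 mg at t=28 h): 335·exp(−0.03466·5) = 281.700 mg/L
C(33) = 57.355 + 109.654 + 173.407 + 254.005 + 281.700 = 876.122 mg/L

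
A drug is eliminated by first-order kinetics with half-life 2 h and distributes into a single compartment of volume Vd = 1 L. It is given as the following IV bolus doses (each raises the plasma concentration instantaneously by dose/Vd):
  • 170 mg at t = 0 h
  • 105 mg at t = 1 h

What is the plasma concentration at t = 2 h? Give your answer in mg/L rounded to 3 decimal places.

k = ln 2 / 2 = 0.34657 per h
Dose 1 (170 mg at t=0 h): 170·exp(−0.34657·2) = 85.000 mg/L
Dose 2 (105 mg at t=1 h): 105·exp(−0.34657·1) = 74.246 mg/L
C(2) = 85.000 + 74.246 = 159.246 mg/L

159.246 mg/L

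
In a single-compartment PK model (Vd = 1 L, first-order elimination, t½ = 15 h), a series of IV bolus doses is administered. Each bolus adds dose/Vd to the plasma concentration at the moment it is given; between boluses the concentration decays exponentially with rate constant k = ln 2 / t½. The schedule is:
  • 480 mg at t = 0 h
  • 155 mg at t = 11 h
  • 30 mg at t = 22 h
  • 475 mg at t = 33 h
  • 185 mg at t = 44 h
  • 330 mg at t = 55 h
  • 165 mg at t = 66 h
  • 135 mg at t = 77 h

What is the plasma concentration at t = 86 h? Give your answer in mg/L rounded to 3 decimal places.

k = ln 2 / 15 = 0.04621 per h
Dose 1 (480 mg at t=0 h): 480·exp(−0.04621·86) = 9.023 mg/L
Dose 2 (155 mg at t=11 h): 155·exp(−0.04621·75) = 4.844 mg/L
Dose 3 (30 mg at t=22 h): 30·exp(−0.04621·64) = 1.559 mg/L
Dose 4 (475 mg at t=33 h): 475·exp(−0.04621·53) = 41.026 mg/L
Dose 5 (185 mg at t=44 h): 185·exp(−0.04621·42) = 26.564 mg/L
Dose 6 (330 mg at t=55 h): 330·exp(−0.04621·31) = 78.774 mg/L
Dose 7 (165 mg at t=66 h): 165·exp(−0.04621·20) = 65.480 mg/L
Dose 8 (135 mg at t=77 h): 135·exp(−0.04621·9) = 89.067 mg/L
C(86) = 9.023 + 4.844 + 1.559 + 41.026 + 26.564 + 78.774 + 65.480 + 89.067 = 316.336 mg/L

316.336 mg/L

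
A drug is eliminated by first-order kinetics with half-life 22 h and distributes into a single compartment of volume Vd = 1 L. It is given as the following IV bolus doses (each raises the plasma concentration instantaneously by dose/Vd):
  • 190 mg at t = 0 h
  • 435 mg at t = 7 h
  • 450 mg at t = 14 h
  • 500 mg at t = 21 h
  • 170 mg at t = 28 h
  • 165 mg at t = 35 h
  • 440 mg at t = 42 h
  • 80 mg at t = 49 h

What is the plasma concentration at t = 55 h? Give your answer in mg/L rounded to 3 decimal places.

k = ln 2 / 22 = 0.03151 per h
Dose 1 (190 mg at t=0 h): 190·exp(−0.03151·55) = 33.588 mg/L
Dose 2 (435 mg at t=7 h): 435·exp(−0.03151·48) = 95.873 mg/L
Dose 3 (450 mg at t=14 h): 450·exp(−0.03151·41) = 123.652 mg/L
Dose 4 (500 mg at t=21 h): 500·exp(−0.03151·34) = 171.294 mg/L
Dose 5 (170 mg at t=28 h): 170·exp(−0.03151·27) = 72.611 mg/L
Dose 6 (165 mg at t=35 h): 165·exp(−0.03151·20) = 87.866 mg/L
Dose 7 (440 mg at t=42 h): 440·exp(−0.03151·13) = 292.127 mg/L
Dose 8 (80 mg at t=49 h): 80·exp(−0.03151·6) = 66.220 mg/L
C(55) = 33.588 + 95.873 + 123.652 + 171.294 + 72.611 + 87.866 + 292.127 + 66.220 = 943.231 mg/L

943.231 mg/L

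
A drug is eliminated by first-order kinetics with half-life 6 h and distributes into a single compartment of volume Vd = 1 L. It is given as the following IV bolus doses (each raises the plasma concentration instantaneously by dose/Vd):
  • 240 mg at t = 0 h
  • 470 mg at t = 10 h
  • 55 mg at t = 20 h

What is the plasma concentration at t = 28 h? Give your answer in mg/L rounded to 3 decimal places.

90.026 mg/L

k = ln 2 / 6 = 0.11552 per h
Dose 1 (240 mg at t=0 h): 240·exp(−0.11552·28) = 9.449 mg/L
Dose 2 (470 mg at t=10 h): 470·exp(−0.11552·18) = 58.750 mg/L
Dose 3 (55 mg at t=20 h): 55·exp(−0.11552·8) = 21.827 mg/L
C(28) = 9.449 + 58.750 + 21.827 = 90.026 mg/L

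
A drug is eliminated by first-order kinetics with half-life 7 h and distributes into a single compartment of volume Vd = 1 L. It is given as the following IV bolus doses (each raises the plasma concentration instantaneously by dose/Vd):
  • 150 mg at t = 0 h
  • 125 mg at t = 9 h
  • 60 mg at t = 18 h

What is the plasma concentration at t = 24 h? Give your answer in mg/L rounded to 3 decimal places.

75.358 mg/L

k = ln 2 / 7 = 0.09902 per h
Dose 1 (150 mg at t=0 h): 150·exp(−0.09902·24) = 13.931 mg/L
Dose 2 (125 mg at t=9 h): 125·exp(−0.09902·15) = 28.304 mg/L
Dose 3 (60 mg at t=18 h): 60·exp(−0.09902·6) = 33.123 mg/L
C(24) = 13.931 + 28.304 + 33.123 = 75.358 mg/L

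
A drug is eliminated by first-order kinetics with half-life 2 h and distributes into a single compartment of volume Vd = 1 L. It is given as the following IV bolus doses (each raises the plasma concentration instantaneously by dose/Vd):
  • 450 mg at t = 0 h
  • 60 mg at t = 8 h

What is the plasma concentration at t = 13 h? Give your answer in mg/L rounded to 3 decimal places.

k = ln 2 / 2 = 0.34657 per h
Dose 1 (450 mg at t=0 h): 450·exp(−0.34657·13) = 4.972 mg/L
Dose 2 (60 mg at t=8 h): 60·exp(−0.34657·5) = 10.607 mg/L
C(13) = 4.972 + 10.607 = 15.578 mg/L

15.578 mg/L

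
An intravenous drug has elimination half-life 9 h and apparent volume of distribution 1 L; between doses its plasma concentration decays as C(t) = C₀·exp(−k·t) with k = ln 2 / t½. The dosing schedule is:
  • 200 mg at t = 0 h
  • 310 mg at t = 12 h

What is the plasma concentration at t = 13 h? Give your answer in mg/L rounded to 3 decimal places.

360.508 mg/L

k = ln 2 / 9 = 0.07702 per h
Dose 1 (200 mg at t=0 h): 200·exp(−0.07702·13) = 73.487 mg/L
Dose 2 (310 mg at t=12 h): 310·exp(−0.07702·1) = 287.021 mg/L
C(13) = 73.487 + 287.021 = 360.508 mg/L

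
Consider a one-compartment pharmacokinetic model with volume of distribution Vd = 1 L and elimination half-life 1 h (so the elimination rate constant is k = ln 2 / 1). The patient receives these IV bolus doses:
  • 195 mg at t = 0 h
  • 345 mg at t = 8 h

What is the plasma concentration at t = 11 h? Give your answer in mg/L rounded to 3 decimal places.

43.220 mg/L

k = ln 2 / 1 = 0.69315 per h
Dose 1 (195 mg at t=0 h): 195·exp(−0.69315·11) = 0.095 mg/L
Dose 2 (345 mg at t=8 h): 345·exp(−0.69315·3) = 43.125 mg/L
C(11) = 0.095 + 43.125 = 43.220 mg/L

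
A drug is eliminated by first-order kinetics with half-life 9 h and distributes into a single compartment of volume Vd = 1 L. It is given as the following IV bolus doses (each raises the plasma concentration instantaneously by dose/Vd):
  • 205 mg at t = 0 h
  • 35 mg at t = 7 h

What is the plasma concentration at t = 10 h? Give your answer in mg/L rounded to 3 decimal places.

k = ln 2 / 9 = 0.07702 per h
Dose 1 (205 mg at t=0 h): 205·exp(−0.07702·10) = 94.902 mg/L
Dose 2 (35 mg at t=7 h): 35·exp(−0.07702·3) = 27.780 mg/L
C(10) = 94.902 + 27.780 = 122.682 mg/L

122.682 mg/L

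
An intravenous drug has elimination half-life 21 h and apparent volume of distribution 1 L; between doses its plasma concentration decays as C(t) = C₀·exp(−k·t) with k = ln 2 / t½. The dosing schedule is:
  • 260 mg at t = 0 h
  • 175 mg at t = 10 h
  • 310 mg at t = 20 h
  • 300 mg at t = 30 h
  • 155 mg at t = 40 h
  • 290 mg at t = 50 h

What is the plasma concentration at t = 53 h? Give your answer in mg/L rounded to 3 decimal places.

695.845 mg/L

k = ln 2 / 21 = 0.03301 per h
Dose 1 (260 mg at t=0 h): 260·exp(−0.03301·53) = 45.210 mg/L
Dose 2 (175 mg at t=10 h): 175·exp(−0.03301·43) = 42.330 mg/L
Dose 3 (310 mg at t=20 h): 310·exp(−0.03301·33) = 104.307 mg/L
Dose 4 (300 mg at t=30 h): 300·exp(−0.03301·23) = 140.418 mg/L
Dose 5 (155 mg at t=40 h): 155·exp(−0.03301·13) = 100.921 mg/L
Dose 6 (290 mg at t=50 h): 290·exp(−0.03301·3) = 262.660 mg/L
C(53) = 45.210 + 42.330 + 104.307 + 140.418 + 100.921 + 262.660 = 695.845 mg/L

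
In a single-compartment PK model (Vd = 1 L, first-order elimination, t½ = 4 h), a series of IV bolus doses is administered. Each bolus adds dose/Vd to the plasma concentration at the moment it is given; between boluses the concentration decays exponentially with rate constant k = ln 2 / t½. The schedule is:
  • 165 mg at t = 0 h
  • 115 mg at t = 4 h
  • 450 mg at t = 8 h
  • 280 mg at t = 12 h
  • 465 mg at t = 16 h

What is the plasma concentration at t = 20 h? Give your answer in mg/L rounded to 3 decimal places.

k = ln 2 / 4 = 0.17329 per h
Dose 1 (165 mg at t=0 h): 165·exp(−0.17329·20) = 5.156 mg/L
Dose 2 (115 mg at t=4 h): 115·exp(−0.17329·16) = 7.188 mg/L
Dose 3 (450 mg at t=8 h): 450·exp(−0.17329·12) = 56.250 mg/L
Dose 4 (280 mg at t=12 h): 280·exp(−0.17329·8) = 70.000 mg/L
Dose 5 (465 mg at t=16 h): 465·exp(−0.17329·4) = 232.500 mg/L
C(20) = 5.156 + 7.188 + 56.250 + 70.000 + 232.500 = 371.094 mg/L

371.094 mg/L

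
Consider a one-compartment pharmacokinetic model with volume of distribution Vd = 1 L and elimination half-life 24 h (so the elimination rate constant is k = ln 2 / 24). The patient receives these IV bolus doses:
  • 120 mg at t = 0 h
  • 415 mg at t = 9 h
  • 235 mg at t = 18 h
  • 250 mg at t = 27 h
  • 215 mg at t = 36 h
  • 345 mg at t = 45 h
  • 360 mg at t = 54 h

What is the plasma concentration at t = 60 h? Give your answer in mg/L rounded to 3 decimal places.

916.534 mg/L

k = ln 2 / 24 = 0.02888 per h
Dose 1 (120 mg at t=0 h): 120·exp(−0.02888·60) = 21.213 mg/L
Dose 2 (415 mg at t=9 h): 415·exp(−0.02888·51) = 95.139 mg/L
Dose 3 (235 mg at t=18 h): 235·exp(−0.02888·42) = 69.866 mg/L
Dose 4 (250 mg at t=27 h): 250·exp(−0.02888·33) = 96.388 mg/L
Dose 5 (215 mg at t=36 h): 215·exp(−0.02888·24) = 107.500 mg/L
Dose 6 (345 mg at t=45 h): 345·exp(−0.02888·15) = 223.705 mg/L
Dose 7 (360 mg at t=54 h): 360·exp(−0.02888·6) = 302.723 mg/L
C(60) = 21.213 + 95.139 + 69.866 + 96.388 + 107.500 + 223.705 + 302.723 = 916.534 mg/L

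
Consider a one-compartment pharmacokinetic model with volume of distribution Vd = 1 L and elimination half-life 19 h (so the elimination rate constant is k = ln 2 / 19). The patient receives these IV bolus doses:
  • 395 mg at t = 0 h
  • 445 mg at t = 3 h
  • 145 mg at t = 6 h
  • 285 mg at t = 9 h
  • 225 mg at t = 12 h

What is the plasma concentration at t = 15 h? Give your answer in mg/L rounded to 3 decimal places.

k = ln 2 / 19 = 0.03648 per h
Dose 1 (395 mg at t=0 h): 395·exp(−0.03648·15) = 228.529 mg/L
Dose 2 (445 mg at t=3 h): 445·exp(−0.03648·12) = 287.234 mg/L
Dose 3 (145 mg at t=6 h): 145·exp(−0.03648·9) = 104.418 mg/L
Dose 4 (285 mg at t=9 h): 285·exp(−0.03648·6) = 228.972 mg/L
Dose 5 (225 mg at t=12 h): 225·exp(−0.03648·3) = 201.675 mg/L
C(15) = 228.529 + 287.234 + 104.418 + 228.972 + 201.675 = 1050.828 mg/L

1050.828 mg/L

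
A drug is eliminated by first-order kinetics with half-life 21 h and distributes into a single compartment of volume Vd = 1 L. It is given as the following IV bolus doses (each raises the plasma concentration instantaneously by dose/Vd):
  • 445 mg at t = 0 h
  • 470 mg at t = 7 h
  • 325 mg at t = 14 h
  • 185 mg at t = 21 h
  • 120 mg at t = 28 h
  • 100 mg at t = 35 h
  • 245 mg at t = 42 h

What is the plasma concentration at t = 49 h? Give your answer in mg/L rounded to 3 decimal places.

k = ln 2 / 21 = 0.03301 per h
Dose 1 (445 mg at t=0 h): 445·exp(−0.03301·49) = 88.299 mg/L
Dose 2 (470 mg at t=7 h): 470·exp(−0.03301·42) = 117.500 mg/L
Dose 3 (325 mg at t=14 h): 325·exp(−0.03301·35) = 102.369 mg/L
Dose 4 (185 mg at t=21 h): 185·exp(−0.03301·28) = 73.417 mg/L
Dose 5 (120 mg at t=28 h): 120·exp(−0.03301·21) = 60.000 mg/L
Dose 6 (100 mg at t=35 h): 100·exp(−0.03301·14) = 62.996 mg/L
Dose 7 (245 mg at t=42 h): 245·exp(−0.03301·7) = 194.457 mg/L
C(49) = 88.299 + 117.500 + 102.369 + 73.417 + 60.000 + 62.996 + 194.457 = 699.038 mg/L

699.038 mg/L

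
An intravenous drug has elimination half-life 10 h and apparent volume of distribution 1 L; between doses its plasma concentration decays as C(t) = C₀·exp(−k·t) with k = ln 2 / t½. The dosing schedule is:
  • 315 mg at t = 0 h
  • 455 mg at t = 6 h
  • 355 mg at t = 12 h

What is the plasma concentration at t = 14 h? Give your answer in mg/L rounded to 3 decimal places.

689.737 mg/L

k = ln 2 / 10 = 0.06931 per h
Dose 1 (315 mg at t=0 h): 315·exp(−0.06931·14) = 119.363 mg/L
Dose 2 (455 mg at t=6 h): 455·exp(−0.06931·8) = 261.329 mg/L
Dose 3 (355 mg at t=12 h): 355·exp(−0.06931·2) = 309.045 mg/L
C(14) = 119.363 + 261.329 + 309.045 = 689.737 mg/L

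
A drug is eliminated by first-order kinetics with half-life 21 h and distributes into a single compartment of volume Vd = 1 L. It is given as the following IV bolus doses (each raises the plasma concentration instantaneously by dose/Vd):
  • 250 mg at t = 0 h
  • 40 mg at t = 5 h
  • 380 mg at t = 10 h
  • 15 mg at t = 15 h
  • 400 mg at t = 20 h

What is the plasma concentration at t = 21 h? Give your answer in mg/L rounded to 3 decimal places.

812.209 mg/L

k = ln 2 / 21 = 0.03301 per h
Dose 1 (250 mg at t=0 h): 250·exp(−0.03301·21) = 125.000 mg/L
Dose 2 (40 mg at t=5 h): 40·exp(−0.03301·16) = 23.589 mg/L
Dose 3 (380 mg at t=10 h): 380·exp(−0.03301·11) = 264.302 mg/L
Dose 4 (15 mg at t=15 h): 15·exp(−0.03301·6) = 12.305 mg/L
Dose 5 (400 mg at t=20 h): 400·exp(−0.03301·1) = 387.013 mg/L
C(21) = 125.000 + 23.589 + 264.302 + 12.305 + 387.013 = 812.209 mg/L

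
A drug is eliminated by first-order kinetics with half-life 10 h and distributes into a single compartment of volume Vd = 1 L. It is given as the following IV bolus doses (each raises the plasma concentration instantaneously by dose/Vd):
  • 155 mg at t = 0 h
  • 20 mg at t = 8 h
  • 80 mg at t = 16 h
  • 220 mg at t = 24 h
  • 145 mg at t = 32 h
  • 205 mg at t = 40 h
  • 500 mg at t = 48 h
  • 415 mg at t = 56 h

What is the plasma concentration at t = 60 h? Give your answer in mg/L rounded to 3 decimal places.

629.117 mg/L

k = ln 2 / 10 = 0.06931 per h
Dose 1 (155 mg at t=0 h): 155·exp(−0.06931·60) = 2.422 mg/L
Dose 2 (20 mg at t=8 h): 20·exp(−0.06931·52) = 0.544 mg/L
Dose 3 (80 mg at t=16 h): 80·exp(−0.06931·44) = 3.789 mg/L
Dose 4 (220 mg at t=24 h): 220·exp(−0.06931·36) = 18.143 mg/L
Dose 5 (145 mg at t=32 h): 145·exp(−0.06931·28) = 20.820 mg/L
Dose 6 (205 mg at t=40 h): 205·exp(−0.06931·20) = 51.250 mg/L
Dose 7 (500 mg at t=48 h): 500·exp(−0.06931·12) = 217.638 mg/L
Dose 8 (415 mg at t=56 h): 415·exp(−0.06931·4) = 314.511 mg/L
C(60) = 2.422 + 0.544 + 3.789 + 18.143 + 20.820 + 51.250 + 217.638 + 314.511 = 629.117 mg/L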